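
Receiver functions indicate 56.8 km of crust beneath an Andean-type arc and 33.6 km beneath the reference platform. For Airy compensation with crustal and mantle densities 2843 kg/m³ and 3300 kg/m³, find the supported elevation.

Excess crust Δ = 56.8 km − 33.6 km = 23.2 km, split between elevation h and root r with h + r = Δ.
Airy balance ρ_c h = (ρ_m − ρ_c) r gives r = h ρ_c/(ρ_m − ρ_c), so h (1 + ρ_c/(ρ_m − ρ_c)) = Δ, i.e. h = Δ (ρ_m − ρ_c)/ρ_m.
h = 23.2 km × 457/3300 = 3.21 km.

3.21 km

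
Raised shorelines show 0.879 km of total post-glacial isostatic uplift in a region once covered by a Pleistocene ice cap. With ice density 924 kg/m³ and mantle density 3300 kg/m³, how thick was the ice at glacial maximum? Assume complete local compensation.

u = t ρ_ice/ρ_m → t = u ρ_m/ρ_ice = 0.879 km × 3300/924 = 3.14 km.

3.14 km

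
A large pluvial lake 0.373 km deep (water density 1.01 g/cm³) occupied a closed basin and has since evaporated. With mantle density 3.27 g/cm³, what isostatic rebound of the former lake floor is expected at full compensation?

0.115 km

u = d ρ_w/ρ_m = 0.373 km × 1.01/3.27 = 0.115 km.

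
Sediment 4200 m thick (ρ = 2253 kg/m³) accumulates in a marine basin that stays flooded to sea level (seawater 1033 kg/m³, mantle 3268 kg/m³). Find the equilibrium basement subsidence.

Submarine loading: the sediment displaces seawater, and the subsidence is in turn flooded, so s (ρ_m − ρ_w) = t (ρ_sed − ρ_w).
s = 4200 m × (2253 − 1033) / (3268 − 1033) = 2290 m.

2290 m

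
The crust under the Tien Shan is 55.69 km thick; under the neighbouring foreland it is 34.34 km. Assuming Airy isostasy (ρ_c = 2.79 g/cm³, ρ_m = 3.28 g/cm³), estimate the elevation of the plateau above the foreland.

Excess crust Δ = 55.69 km − 34.34 km = 21.35 km, split between elevation h and root r with h + r = Δ.
Airy balance ρ_c h = (ρ_m − ρ_c) r gives r = h ρ_c/(ρ_m − ρ_c), so h (1 + ρ_c/(ρ_m − ρ_c)) = Δ, i.e. h = Δ (ρ_m − ρ_c)/ρ_m.
h = 21.35 km × 0.49/3.28 = 3.19 km.

3.19 km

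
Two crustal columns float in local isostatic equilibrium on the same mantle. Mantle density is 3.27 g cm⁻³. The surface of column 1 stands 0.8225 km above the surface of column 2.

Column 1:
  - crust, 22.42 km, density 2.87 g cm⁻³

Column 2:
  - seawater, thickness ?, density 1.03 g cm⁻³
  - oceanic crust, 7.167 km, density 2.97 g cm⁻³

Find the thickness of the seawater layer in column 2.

Take the compensation level at the base of the deeper column (depth z_c below the surface of column 1) and equate Σ ρ_i t_i down to z_c; mantle fills any gap and the z_c terms cancel.
Column 1: 22.42×2.87 + (z_c − 22.42)×3.27
Column 2: 0.8225×0 + x×1.03 + 7.167×2.97 + (z_c − 0.8225 − 7.167 − x)×3.27
The z_c×3.27 term appears on both sides and cancels. Collect the known terms of each column as K = Σ(ρt)_known − 3.27 × (depth of known layers): K_1 = 64.3454 − 3.27×22.42 = −8.968; K_2 = 21.28599 − 3.27×(0.8225 + 7.167) = −4.839675.
Balance: K_1 = K_2 − x×(3.27 − 1.03), so x = (K_2 − K_1)/(3.27 − 1.03) = 4.12833/2.24 = 1.84 km.

1.84 km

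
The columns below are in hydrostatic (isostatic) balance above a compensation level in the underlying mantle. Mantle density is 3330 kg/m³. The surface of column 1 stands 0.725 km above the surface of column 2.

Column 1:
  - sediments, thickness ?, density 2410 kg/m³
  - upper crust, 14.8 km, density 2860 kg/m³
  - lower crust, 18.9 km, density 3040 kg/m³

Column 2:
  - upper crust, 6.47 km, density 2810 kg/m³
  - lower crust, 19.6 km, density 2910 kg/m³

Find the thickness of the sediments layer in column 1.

1.71 km

Take the compensation level at the base of the deeper column (depth z_c below the surface of column 1) and equate Σ ρ_i t_i down to z_c; mantle fills any gap and the z_c terms cancel.
Column 1: x×2410 + 14.8×2860 + 18.9×3040 + (z_c − 33.7 − x)×3330
Column 2: 0.725×0 + 6.47×2810 + 19.6×2910 + (z_c − 0.725 − 26.07)×3330
The z_c×3330 term appears on both sides and cancels. Collect the known terms of each column as K = Σ(ρt)_known − 3330 × (depth of known layers): K_1 = 99784 − 3330×33.7 = −12437; K_2 = 75216.7 − 3330×(0.725 + 26.07) = −14010.65.
Balance: K_1 − x×(3330 − 2410) = K_2, so x = (K_1 − K_2)/(3330 − 2410) = 1573.65/920 = 1.71 km.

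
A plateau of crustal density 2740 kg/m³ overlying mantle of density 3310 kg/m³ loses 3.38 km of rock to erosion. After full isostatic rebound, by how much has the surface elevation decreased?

0.582 km

Rebound u = e ρ_c/ρ_m = 3.38 km × 2740/3310 = 2.798 km.
Net surface drop = e − u = 3.38 km − 2.798 km = e (ρ_m − ρ_c)/ρ_m = 0.582 km.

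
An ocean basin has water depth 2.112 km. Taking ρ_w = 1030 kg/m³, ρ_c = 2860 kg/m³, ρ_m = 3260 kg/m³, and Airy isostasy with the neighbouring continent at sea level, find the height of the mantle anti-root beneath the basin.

Equating mass per unit area of the two columns: replacing crust with seawater at the top is compensated by replacing crust with mantle at the base: d (ρ_c − ρ_w) = a (ρ_m − ρ_c).
a = d (ρ_c − ρ_w)/(ρ_m − ρ_c) = 2.112 km × 1830/400 = 9.66 km.

9.66 km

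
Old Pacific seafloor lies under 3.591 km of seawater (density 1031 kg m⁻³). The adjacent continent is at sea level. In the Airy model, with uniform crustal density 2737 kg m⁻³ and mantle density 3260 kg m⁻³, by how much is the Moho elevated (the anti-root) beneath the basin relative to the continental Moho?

11.7 km

Equating mass per unit area of the two columns: replacing crust with seawater at the top is compensated by replacing crust with mantle at the base: d (ρ_c − ρ_w) = a (ρ_m − ρ_c).
a = d (ρ_c − ρ_w)/(ρ_m − ρ_c) = 3.591 km × 1706/523 = 11.7 km.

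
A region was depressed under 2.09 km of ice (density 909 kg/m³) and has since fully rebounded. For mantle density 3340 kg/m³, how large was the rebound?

Removing the load lets mantle flow back in; uplift u satisfies ρ_ice t = ρ_m u.
u = t ρ_ice/ρ_m = 2.09 km × 909/3340 = 0.569 km.

0.569 km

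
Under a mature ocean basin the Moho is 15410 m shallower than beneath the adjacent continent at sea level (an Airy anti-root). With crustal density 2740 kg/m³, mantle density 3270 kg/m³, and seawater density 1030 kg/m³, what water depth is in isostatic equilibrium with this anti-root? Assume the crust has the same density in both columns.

Replacing a thickness d of crust by seawater at the top must be balanced by replacing crust with mantle at the base: d (ρ_c − ρ_w) = a (ρ_m − ρ_c).
d = a (ρ_m − ρ_c)/(ρ_c − ρ_w) = 15410 m × 530/1710 = 4780 m.

4780 m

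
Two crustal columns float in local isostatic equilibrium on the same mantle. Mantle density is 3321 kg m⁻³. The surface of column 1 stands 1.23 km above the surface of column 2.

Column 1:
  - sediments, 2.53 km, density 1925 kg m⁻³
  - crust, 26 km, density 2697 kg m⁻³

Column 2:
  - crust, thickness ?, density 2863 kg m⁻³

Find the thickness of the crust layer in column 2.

Take the compensation level at the base of the deeper column (depth z_c below the surface of column 1) and equate Σ ρ_i t_i down to z_c; mantle fills any gap and the z_c terms cancel.
Column 1: 2.53×1925 + 26×2697 + (z_c − 28.53)×3321
Column 2: 1.23×0 + x×2863 + (z_c − 1.23 − 0 − x)×3321
The z_c×3321 term appears on both sides and cancels. Collect the known terms of each column as K = Σ(ρt)_known − 3321 × (depth of known layers): K_1 = 74992.25 − 3321×28.53 = −19755.88; K_2 = 0 − 3321×(1.23 + 0) = −4084.83.
Balance: K_1 = K_2 − x×(3321 − 2863), so x = (K_2 − K_1)/(3321 − 2863) = 15671.1/458 = 34.2 km.

34.2 km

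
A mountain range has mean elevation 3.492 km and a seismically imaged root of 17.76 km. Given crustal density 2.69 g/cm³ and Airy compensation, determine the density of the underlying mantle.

3.22 g/cm³

Airy balance: ρ_c h = (ρ_m − ρ_c) r → ρ_m = ρ_c (1 + h/r).
ρ_m = 2.69 × (1 + 3.492 km/17.76 km) = 3.22 g/cm³.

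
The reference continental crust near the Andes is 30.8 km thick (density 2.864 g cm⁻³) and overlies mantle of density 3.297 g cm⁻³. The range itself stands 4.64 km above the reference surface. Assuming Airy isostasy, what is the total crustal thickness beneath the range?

66.1 km

Root depth r = h ρ_c / (ρ_m − ρ_c) = 4.64 km × 2.864 / 0.433 = 30.69 km.
Total thickness = T + h + r = 30.8 km + 4.64 km + 30.69 km = 66.1 km.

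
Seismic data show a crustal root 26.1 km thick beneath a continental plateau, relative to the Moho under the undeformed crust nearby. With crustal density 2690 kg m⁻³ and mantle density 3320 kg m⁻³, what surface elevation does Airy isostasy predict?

6.11 km

Isostatic balance requires: ρ_c h = (ρ_m − ρ_c) r.
h = r (ρ_m − ρ_c) / ρ_c = 26.1 km × (3320 − 2690) / 2690 = 6.11 km.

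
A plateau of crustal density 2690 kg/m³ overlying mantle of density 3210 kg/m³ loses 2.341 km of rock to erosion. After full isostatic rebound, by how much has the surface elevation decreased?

0.379 km

Rebound u = e ρ_c/ρ_m = 2.341 km × 2690/3210 = 1.962 km.
Net surface drop = e − u = 2.341 km − 1.962 km = e (ρ_m − ρ_c)/ρ_m = 0.379 km.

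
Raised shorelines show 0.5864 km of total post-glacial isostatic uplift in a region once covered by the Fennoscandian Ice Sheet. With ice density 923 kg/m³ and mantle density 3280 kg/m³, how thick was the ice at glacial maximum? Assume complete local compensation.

2.08 km

u = t ρ_ice/ρ_m → t = u ρ_m/ρ_ice = 0.5864 km × 3280/923 = 2.08 km.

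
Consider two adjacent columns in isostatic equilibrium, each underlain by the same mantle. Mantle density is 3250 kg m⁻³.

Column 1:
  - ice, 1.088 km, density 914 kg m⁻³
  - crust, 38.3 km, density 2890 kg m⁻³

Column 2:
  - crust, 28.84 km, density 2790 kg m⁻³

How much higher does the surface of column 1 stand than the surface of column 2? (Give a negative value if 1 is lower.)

For any compensation level in the mantle, the mantle terms cancel and isostasy reduces to e = (Σt_1 − Σt_2) − (Σ(ρt)_1 − Σ(ρt)_2) / ρ_m.
Σt_1 = 39.388 km; Σt_2 = 28.84 km; Σ(ρt)_1 = 111681.432; Σ(ρt)_2 = 80463.6 (in km·kg m⁻³).
e = (39.388 − 28.84) − (111681.432 − 80463.6) / 3250 = 0.943 km.

0.943 km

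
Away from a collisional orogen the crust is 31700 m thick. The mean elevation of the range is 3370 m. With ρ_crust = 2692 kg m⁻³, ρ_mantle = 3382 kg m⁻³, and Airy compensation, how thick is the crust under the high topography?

48200 m

Root depth r = h ρ_c / (ρ_m − ρ_c) = 3370 m × 2692 / 690 = 13150 m.
Total thickness = T + h + r = 31700 m + 3370 m + 13150 m = 48200 m.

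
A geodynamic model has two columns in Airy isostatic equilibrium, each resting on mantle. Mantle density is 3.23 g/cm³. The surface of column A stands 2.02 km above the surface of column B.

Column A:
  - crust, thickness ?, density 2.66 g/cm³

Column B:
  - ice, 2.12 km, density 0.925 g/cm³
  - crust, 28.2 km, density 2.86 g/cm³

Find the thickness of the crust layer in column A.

38.3 km

Take the compensation level at the base of the deeper column (depth z_c below the surface of column A) and equate Σ ρ_i t_i down to z_c; mantle fills any gap and the z_c terms cancel.
Column A: x×2.66 + (z_c − 0 − x)×3.23
Column B: 2.02×0 + 2.12×0.925 + 28.2×2.86 + (z_c − 2.02 − 30.32)×3.23
The z_c×3.23 term appears on both sides and cancels. Collect the known terms of each column as K = Σ(ρt)_known − 3.23 × (depth of known layers): K_A = 0 − 3.23×0 = 0; K_B = 82.613 − 3.23×(2.02 + 30.32) = −21.8452.
Balance: K_A − x×(3.23 − 2.66) = K_B, so x = (K_A − K_B)/(3.23 − 2.66) = 21.8452/0.57 = 38.3 km.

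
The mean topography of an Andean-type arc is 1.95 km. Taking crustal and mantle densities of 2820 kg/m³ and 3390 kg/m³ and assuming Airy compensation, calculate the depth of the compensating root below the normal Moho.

9.65 km

Balancing pressure at the compensation depth: the weight of the topography is balanced by the buoyancy of the root, ρ_c h = (ρ_m − ρ_c) r.
r = h · ρ_c / (ρ_m − ρ_c) = 1.95 km × 2820 / (3390 − 2820) = 9.65 km.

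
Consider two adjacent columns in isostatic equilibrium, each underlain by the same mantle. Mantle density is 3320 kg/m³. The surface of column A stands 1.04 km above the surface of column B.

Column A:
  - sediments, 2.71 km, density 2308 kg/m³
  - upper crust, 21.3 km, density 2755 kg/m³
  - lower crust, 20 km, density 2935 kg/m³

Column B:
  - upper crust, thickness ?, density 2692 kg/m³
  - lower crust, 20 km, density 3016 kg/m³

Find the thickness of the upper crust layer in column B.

Take the compensation level at the base of the deeper column (depth z_c below the surface of column A) and equate Σ ρ_i t_i down to z_c; mantle fills any gap and the z_c terms cancel.
Column A: 2.71×2308 + 21.3×2755 + 20×2935 + (z_c − 44.01)×3320
Column B: 1.04×0 + x×2692 + 20×3016 + (z_c − 1.04 − 20 − x)×3320
The z_c×3320 term appears on both sides and cancels. Collect the known terms of each column as K = Σ(ρt)_known − 3320 × (depth of known layers): K_A = 123636.18 − 3320×44.01 = −22477.02; K_B = 60320 − 3320×(1.04 + 20) = −9532.8.
Balance: K_A = K_B − x×(3320 − 2692), so x = (K_B − K_A)/(3320 − 2692) = 12944.2/628 = 20.6 km.

20.6 km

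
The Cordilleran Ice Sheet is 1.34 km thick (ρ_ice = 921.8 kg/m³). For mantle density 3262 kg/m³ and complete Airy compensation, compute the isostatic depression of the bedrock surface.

0.379 km

For local isostatic compensation: the ice load ρ_ice t is balanced by mantle displaced below, ρ_m s.
s = t ρ_ice / ρ_m = 1.34 km × 921.8/3262 = 0.379 km.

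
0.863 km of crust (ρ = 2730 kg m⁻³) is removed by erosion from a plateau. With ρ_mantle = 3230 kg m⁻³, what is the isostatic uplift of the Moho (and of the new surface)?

Unloading: uplift u = e ρ_c/ρ_m = 0.863 km × 2730/3230 = 0.729 km.

0.729 km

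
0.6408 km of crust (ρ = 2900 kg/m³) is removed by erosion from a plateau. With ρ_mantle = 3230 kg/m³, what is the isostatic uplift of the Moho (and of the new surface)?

Unloading: uplift u = e ρ_c/ρ_m = 0.6408 km × 2900/3230 = 0.575 km.

0.575 km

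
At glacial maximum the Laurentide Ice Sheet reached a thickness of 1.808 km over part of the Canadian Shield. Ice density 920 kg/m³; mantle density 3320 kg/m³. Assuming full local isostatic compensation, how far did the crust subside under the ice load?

Balancing pressure at the compensation depth: the ice load ρ_ice t is balanced by mantle displaced below, ρ_m s.
s = t ρ_ice / ρ_m = 1.808 km × 920/3320 = 0.501 km.

0.501 km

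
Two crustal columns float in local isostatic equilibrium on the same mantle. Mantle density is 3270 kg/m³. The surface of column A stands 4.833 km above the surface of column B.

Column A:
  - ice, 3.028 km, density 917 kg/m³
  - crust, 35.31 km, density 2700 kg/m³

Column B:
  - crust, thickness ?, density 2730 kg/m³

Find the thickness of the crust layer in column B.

21.2 km

Take the compensation level at the base of the deeper column (depth z_c below the surface of column A) and equate Σ ρ_i t_i down to z_c; mantle fills any gap and the z_c terms cancel.
Column A: 3.028×917 + 35.31×2700 + (z_c − 38.338)×3270
Column B: 4.833×0 + x×2730 + (z_c − 4.833 − 0 − x)×3270
The z_c×3270 term appears on both sides and cancels. Collect the known terms of each column as K = Σ(ρt)_known − 3270 × (depth of known layers): K_A = 98113.676 − 3270×38.338 = −27251.584; K_B = 0 − 3270×(4.833 + 0) = −15803.91.
Balance: K_A = K_B − x×(3270 − 2730), so x = (K_B − K_A)/(3270 − 2730) = 11447.7/540 = 21.2 km.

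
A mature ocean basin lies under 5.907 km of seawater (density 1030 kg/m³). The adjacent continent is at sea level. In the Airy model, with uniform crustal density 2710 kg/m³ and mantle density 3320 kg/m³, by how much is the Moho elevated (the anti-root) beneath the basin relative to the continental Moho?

16.3 km

Equating mass per unit area of the two columns: replacing crust with seawater at the top is compensated by replacing crust with mantle at the base: d (ρ_c − ρ_w) = a (ρ_m − ρ_c).
a = d (ρ_c − ρ_w)/(ρ_m − ρ_c) = 5.907 km × 1680/610 = 16.3 km.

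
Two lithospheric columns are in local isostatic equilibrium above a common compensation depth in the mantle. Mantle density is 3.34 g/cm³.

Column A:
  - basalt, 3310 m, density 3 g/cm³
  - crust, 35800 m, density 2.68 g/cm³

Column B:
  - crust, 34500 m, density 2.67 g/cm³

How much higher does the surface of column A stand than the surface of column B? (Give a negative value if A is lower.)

For any compensation level in the mantle, the mantle terms cancel and isostasy reduces to e = (Σt_A − Σt_B) − (Σ(ρt)_A − Σ(ρt)_B) / ρ_m.
Σt_A = 39110 m; Σt_B = 34500 m; Σ(ρt)_A = 105874; Σ(ρt)_B = 92115 (in m·g/cm³).
e = (39110 − 34500) − (105874 − 92115) / 3.34 = 491 m.

491 m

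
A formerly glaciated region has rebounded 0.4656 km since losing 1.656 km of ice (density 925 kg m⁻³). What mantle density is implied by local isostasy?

3290 kg m⁻³

ρ_m = ρ_ice t / u = 925 × 1.656 km/0.4656 km = 3290 kg m⁻³.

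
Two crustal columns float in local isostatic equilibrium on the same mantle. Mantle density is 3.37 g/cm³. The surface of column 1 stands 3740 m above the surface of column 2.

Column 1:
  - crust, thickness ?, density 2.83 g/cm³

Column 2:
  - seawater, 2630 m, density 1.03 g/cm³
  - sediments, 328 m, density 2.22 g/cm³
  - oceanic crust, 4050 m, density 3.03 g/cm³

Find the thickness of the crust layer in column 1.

Take the compensation level at the base of the deeper column (depth z_c below the surface of column 1) and equate Σ ρ_i t_i down to z_c; mantle fills any gap and the z_c terms cancel.
Column 1: x×2.83 + (z_c − 0 − x)×3.37
Column 2: 3740×0 + 2630×1.03 + 328×2.22 + 4050×3.03 + (z_c − 3740 − 7008)×3.37
The z_c×3.37 term appears on both sides and cancels. Collect the known terms of each column as K = Σ(ρt)_known − 3.37 × (depth of known layers): K_1 = 0 − 3.37×0 = 0; K_2 = 15708.56 − 3.37×(3740 + 7008) = −20512.2.
Balance: K_1 − x×(3.37 − 2.83) = K_2, so x = (K_1 − K_2)/(3.37 − 2.83) = 20512.2/0.54 = 38000 m.

38000 m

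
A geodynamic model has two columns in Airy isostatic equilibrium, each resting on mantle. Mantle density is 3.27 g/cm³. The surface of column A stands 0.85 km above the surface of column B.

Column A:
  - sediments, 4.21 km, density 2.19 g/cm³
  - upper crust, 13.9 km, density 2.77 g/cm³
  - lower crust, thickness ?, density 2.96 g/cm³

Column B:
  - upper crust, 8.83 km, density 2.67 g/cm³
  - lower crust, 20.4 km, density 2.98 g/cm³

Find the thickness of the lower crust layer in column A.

Take the compensation level at the base of the deeper column (depth z_c below the surface of column A) and equate Σ ρ_i t_i down to z_c; mantle fills any gap and the z_c terms cancel.
Column A: 4.21×2.19 + 13.9×2.77 + x×2.96 + (z_c − 18.11 − x)×3.27
Column B: 0.85×0 + 8.83×2.67 + 20.4×2.98 + (z_c − 0.85 − 29.23)×3.27
The z_c×3.27 term appears on both sides and cancels. Collect the known terms of each column as K = Σ(ρt)_known − 3.27 × (depth of known layers): K_A = 47.7229 − 3.27×18.11 = −11.4968; K_B = 84.3681 − 3.27×(0.85 + 29.23) = −13.9935.
Balance: K_A − x×(3.27 − 2.96) = K_B, so x = (K_A − K_B)/(3.27 − 2.96) = 2.4967/0.31 = 8.05 km.

8.05 km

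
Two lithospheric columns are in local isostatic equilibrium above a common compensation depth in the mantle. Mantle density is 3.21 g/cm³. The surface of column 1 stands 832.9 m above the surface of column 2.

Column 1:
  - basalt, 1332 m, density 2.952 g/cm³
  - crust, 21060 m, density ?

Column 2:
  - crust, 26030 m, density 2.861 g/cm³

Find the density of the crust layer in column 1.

Take the compensation level at the base of the deeper column (depth z_c below the surface of column 1) and equate Σ ρ_i t_i down to z_c; mantle fills any gap and the z_c terms cancel.
Column 1: 1332×2.952 + 21060×ρ + (z_c − 22392)×3.21
Column 2: 832.9×0 + 26030×2.861 + (z_c − 832.9 − 26030)×3.21
The z_c×3.21 term appears on both sides and cancels. Collect the known terms of each column as K = Σ(ρt)_known − 3.21 × (depth of known layers): K_1 = 3932.064 − 3.21×22392 = −67946.256; K_2 = 74471.83 − 3.21×(832.9 + 26030) = −11758.079.
Balance: K_1 + 21060×ρ = K_2, so ρ = (K_2 − K_1)/21060 = 56188.2/21060 = 2.67 g/cm³.

2.67 g/cm³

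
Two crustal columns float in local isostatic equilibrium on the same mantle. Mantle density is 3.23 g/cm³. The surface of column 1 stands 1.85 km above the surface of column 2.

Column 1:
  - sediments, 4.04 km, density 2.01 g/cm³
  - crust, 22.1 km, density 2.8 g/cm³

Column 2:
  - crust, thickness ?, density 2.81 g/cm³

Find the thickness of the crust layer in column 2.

20.1 km

Take the compensation level at the base of the deeper column (depth z_c below the surface of column 1) and equate Σ ρ_i t_i down to z_c; mantle fills any gap and the z_c terms cancel.
Column 1: 4.04×2.01 + 22.1×2.8 + (z_c − 26.14)×3.23
Column 2: 1.85×0 + x×2.81 + (z_c − 1.85 − 0 − x)×3.23
The z_c×3.23 term appears on both sides and cancels. Collect the known terms of each column as K = Σ(ρt)_known − 3.23 × (depth of known layers): K_1 = 70.0004 − 3.23×26.14 = −14.4318; K_2 = 0 − 3.23×(1.85 + 0) = −5.9755.
Balance: K_1 = K_2 − x×(3.23 − 2.81), so x = (K_2 − K_1)/(3.23 − 2.81) = 8.4563/0.42 = 20.1 km.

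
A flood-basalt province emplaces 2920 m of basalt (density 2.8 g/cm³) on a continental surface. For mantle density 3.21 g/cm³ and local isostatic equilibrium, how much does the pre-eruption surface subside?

Subaerial loading: s = t ρ_load / ρ_m.
s = 2920 m × 2.8/3.21 = 2550 m.

2550 m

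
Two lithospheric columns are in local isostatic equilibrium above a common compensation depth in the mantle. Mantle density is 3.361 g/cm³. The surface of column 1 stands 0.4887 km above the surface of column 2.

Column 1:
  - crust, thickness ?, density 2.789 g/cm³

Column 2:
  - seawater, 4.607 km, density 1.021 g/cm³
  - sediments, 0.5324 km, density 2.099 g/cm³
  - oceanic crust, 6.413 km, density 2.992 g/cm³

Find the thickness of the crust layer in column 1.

Take the compensation level at the base of the deeper column (depth z_c below the surface of column 1) and equate Σ ρ_i t_i down to z_c; mantle fills any gap and the z_c terms cancel.
Column 1: x×2.789 + (z_c − 0 − x)×3.361
Column 2: 0.4887×0 + 4.607×1.021 + 0.5324×2.099 + 6.413×2.992 + (z_c − 0.4887 − 11.5524)×3.361
The z_c×3.361 term appears on both sides and cancels. Collect the known terms of each column as K = Σ(ρt)_known − 3.361 × (depth of known layers): K_1 = 0 − 3.361×0 = 0; K_2 = 25.0089506 − 3.361×(0.4887 + 11.5524) = −15.4611865.
Balance: K_1 − x×(3.361 − 2.789) = K_2, so x = (K_1 − K_2)/(3.361 − 2.789) = 15.4612/0.572 = 27 km.

27 km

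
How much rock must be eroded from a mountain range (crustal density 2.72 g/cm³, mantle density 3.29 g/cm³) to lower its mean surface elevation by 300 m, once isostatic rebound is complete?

Net drop Δ = e − u = e − e ρ_c/ρ_m = e (ρ_m − ρ_c)/ρ_m.
e = Δ ρ_m/(ρ_m − ρ_c) = 300 m × 3.29/0.57 = 1730 m.

1730 m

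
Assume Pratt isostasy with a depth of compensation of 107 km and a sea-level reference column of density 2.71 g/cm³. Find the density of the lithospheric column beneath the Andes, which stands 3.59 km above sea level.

Pratt balance: ρ_ref D = ρ (D + h).
ρ = ρ_ref D/(D + h) = 2.71 × 107 km/(107 km + 3.59 km) = 2.62 g/cm³.

2.62 g/cm³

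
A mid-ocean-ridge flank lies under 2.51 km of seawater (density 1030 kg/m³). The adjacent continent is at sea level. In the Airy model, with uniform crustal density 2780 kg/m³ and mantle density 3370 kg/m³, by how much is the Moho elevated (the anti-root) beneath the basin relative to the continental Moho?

7.44 km

Equating mass per unit area of the two columns: replacing crust with seawater at the top is compensated by replacing crust with mantle at the base: d (ρ_c − ρ_w) = a (ρ_m − ρ_c).
a = d (ρ_c − ρ_w)/(ρ_m − ρ_c) = 2.51 km × 1750/590 = 7.44 km.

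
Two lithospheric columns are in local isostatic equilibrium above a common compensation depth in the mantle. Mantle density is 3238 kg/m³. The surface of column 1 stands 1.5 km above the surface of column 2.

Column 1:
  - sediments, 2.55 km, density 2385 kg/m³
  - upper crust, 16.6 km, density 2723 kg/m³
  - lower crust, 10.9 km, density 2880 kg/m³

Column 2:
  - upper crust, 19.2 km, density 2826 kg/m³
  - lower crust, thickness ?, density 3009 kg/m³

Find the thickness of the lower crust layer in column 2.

Take the compensation level at the base of the deeper column (depth z_c below the surface of column 1) and equate Σ ρ_i t_i down to z_c; mantle fills any gap and the z_c terms cancel.
Column 1: 2.55×2385 + 16.6×2723 + 10.9×2880 + (z_c − 30.05)×3238
Column 2: 1.5×0 + 19.2×2826 + x×3009 + (z_c − 1.5 − 19.2 − x)×3238
The z_c×3238 term appears on both sides and cancels. Collect the known terms of each column as K = Σ(ρt)_known − 3238 × (depth of known layers): K_1 = 82675.55 − 3238×30.05 = −14626.35; K_2 = 54259.2 − 3238×(1.5 + 19.2) = −12767.4.
Balance: K_1 = K_2 − x×(3238 − 3009), so x = (K_2 − K_1)/(3238 − 3009) = 1858.95/229 = 8.12 km.

8.12 km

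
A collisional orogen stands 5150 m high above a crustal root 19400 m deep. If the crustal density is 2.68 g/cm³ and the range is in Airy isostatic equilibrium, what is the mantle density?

3.39 g/cm³

Airy balance: ρ_c h = (ρ_m − ρ_c) r → ρ_m = ρ_c (1 + h/r).
ρ_m = 2.68 × (1 + 5150 m/19400 m) = 3.39 g/cm³.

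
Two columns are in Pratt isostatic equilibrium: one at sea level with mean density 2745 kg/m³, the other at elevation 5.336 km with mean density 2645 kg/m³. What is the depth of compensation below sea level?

141 km

ρ_ref D = ρ (D + h) → D (ρ_ref − ρ) = ρ h.
D = ρ h/(ρ_ref − ρ) = 2645 × 5.336 km/(2745 − 2645) = 141 km.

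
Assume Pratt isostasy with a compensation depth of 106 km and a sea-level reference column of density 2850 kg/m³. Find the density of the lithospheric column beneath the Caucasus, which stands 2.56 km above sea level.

Pratt balance: ρ_ref D = ρ (D + h).
ρ = ρ_ref D/(D + h) = 2850 × 106 km/(106 km + 2.56 km) = 2780 kg/m³.

2780 kg/m³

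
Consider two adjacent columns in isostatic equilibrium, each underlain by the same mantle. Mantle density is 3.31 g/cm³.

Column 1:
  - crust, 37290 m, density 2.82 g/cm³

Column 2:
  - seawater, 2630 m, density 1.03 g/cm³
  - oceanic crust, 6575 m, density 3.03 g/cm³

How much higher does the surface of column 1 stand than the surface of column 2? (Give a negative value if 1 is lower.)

For any compensation level in the mantle, the mantle terms cancel and isostasy reduces to e = (Σt_1 − Σt_2) − (Σ(ρt)_1 − Σ(ρt)_2) / ρ_m.
Σt_1 = 37290 m; Σt_2 = 9205 m; Σ(ρt)_1 = 105157.8; Σ(ρt)_2 = 22631.15 (in m·g/cm³).
e = (37290 − 9205) − (105157.8 − 22631.15) / 3.31 = 3150 m.

3150 m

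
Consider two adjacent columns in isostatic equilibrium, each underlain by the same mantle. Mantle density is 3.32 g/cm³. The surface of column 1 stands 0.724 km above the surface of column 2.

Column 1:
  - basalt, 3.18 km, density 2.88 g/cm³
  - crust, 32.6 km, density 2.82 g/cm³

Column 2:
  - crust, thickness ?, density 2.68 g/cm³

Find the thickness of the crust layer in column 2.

Take the compensation level at the base of the deeper column (depth z_c below the surface of column 1) and equate Σ ρ_i t_i down to z_c; mantle fills any gap and the z_c terms cancel.
Column 1: 3.18×2.88 + 32.6×2.82 + (z_c − 35.78)×3.32
Column 2: 0.724×0 + x×2.68 + (z_c − 0.724 − 0 − x)×3.32
The z_c×3.32 term appears on both sides and cancels. Collect the known terms of each column as K = Σ(ρt)_known − 3.32 × (depth of known layers): K_1 = 101.0904 − 3.32×35.78 = −17.6992; K_2 = 0 − 3.32×(0.724 + 0) = −2.40368.
Balance: K_1 = K_2 − x×(3.32 − 2.68), so x = (K_2 − K_1)/(3.32 − 2.68) = 15.2955/0.64 = 23.9 km.

23.9 km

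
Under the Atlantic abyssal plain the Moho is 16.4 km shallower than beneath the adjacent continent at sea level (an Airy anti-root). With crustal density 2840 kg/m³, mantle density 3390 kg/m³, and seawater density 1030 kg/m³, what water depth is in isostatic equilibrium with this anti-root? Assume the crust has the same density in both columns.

Replacing a thickness d of crust by seawater at the top must be balanced by replacing crust with mantle at the base: d (ρ_c − ρ_w) = a (ρ_m − ρ_c).
d = a (ρ_m − ρ_c)/(ρ_c − ρ_w) = 16.4 km × 550/1810 = 4.98 km.

4.98 km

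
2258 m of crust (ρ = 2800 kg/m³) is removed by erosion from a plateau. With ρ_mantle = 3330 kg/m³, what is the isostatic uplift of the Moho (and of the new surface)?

1900 m

Unloading: uplift u = e ρ_c/ρ_m = 2258 m × 2800/3330 = 1900 m.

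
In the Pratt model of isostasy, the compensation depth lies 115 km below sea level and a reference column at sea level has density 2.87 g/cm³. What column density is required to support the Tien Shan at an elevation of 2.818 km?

2.8 g/cm³

Pratt balance: ρ_ref D = ρ (D + h).
ρ = ρ_ref D/(D + h) = 2.87 × 115 km/(115 km + 2.818 km) = 2.8 g/cm³.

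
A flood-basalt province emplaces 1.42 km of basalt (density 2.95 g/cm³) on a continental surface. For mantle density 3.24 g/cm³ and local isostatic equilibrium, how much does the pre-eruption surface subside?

1.29 km

Subaerial loading: s = t ρ_load / ρ_m.
s = 1.42 km × 2.95/3.24 = 1.29 km.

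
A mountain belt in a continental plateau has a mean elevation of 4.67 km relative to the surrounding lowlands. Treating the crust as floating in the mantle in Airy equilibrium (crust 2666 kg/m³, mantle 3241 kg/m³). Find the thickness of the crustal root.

21.7 km

Equating mass per unit area of the two columns: the weight of the topography is balanced by the buoyancy of the root, ρ_c h = (ρ_m − ρ_c) r.
r = h · ρ_c / (ρ_m − ρ_c) = 4.67 km × 2666 / (3241 − 2666) = 21.7 km.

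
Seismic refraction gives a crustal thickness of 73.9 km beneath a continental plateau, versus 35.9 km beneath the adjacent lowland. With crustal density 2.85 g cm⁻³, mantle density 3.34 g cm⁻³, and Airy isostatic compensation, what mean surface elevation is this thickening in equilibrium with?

Excess crust Δ = 73.9 km − 35.9 km = 38 km, split between elevation h and root r with h + r = Δ.
Airy balance ρ_c h = (ρ_m − ρ_c) r gives r = h ρ_c/(ρ_m − ρ_c), so h (1 + ρ_c/(ρ_m − ρ_c)) = Δ, i.e. h = Δ (ρ_m − ρ_c)/ρ_m.
h = 38 km × 0.49/3.34 = 5.57 km.

5.57 km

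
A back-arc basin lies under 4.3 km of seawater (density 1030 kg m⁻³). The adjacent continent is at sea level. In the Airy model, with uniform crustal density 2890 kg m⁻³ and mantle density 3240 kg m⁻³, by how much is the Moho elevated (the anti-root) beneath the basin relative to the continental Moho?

Equating mass per unit area of the two columns: replacing crust with seawater at the top is compensated by replacing crust with mantle at the base: d (ρ_c − ρ_w) = a (ρ_m − ρ_c).
a = d (ρ_c − ρ_w)/(ρ_m − ρ_c) = 4.3 km × 1860/350 = 22.9 km.

22.9 km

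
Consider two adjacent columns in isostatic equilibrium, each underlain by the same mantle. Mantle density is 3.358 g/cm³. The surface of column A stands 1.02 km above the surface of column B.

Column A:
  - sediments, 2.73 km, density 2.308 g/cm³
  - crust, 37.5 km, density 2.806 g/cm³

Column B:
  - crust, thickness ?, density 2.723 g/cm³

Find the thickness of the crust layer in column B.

31.7 km

Take the compensation level at the base of the deeper column (depth z_c below the surface of column A) and equate Σ ρ_i t_i down to z_c; mantle fills any gap and the z_c terms cancel.
Column A: 2.73×2.308 + 37.5×2.806 + (z_c − 40.23)×3.358
Column B: 1.02×0 + x×2.723 + (z_c − 1.02 − 0 − x)×3.358
The z_c×3.358 term appears on both sides and cancels. Collect the known terms of each column as K = Σ(ρt)_known − 3.358 × (depth of known layers): K_A = 111.52584 − 3.358×40.23 = −23.5665; K_B = 0 − 3.358×(1.02 + 0) = −3.42516.
Balance: K_A = K_B − x×(3.358 − 2.723), so x = (K_B − K_A)/(3.358 − 2.723) = 20.1413/0.635 = 31.7 km.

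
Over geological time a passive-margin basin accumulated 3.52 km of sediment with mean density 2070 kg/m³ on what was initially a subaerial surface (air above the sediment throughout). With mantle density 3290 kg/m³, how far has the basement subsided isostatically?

Subaerial load: s = t ρ_sed / ρ_m = 3.52 km × 2070/3290 = 2.21 km.

2.21 km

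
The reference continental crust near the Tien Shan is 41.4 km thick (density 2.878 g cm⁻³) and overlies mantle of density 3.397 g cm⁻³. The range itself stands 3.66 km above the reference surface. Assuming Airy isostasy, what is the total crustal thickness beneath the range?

65.4 km

Root depth r = h ρ_c / (ρ_m − ρ_c) = 3.66 km × 2.878 / 0.519 = 20.3 km.
Total thickness = T + h + r = 41.4 km + 3.66 km + 20.3 km = 65.4 km.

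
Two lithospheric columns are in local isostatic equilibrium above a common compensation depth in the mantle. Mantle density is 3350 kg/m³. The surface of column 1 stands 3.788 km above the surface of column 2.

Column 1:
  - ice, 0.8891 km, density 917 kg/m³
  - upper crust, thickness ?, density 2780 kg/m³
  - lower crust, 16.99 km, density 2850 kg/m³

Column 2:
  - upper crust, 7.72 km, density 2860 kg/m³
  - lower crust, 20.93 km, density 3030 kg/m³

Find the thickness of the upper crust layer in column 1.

Take the compensation level at the base of the deeper column (depth z_c below the surface of column 1) and equate Σ ρ_i t_i down to z_c; mantle fills any gap and the z_c terms cancel.
Column 1: 0.8891×917 + x×2780 + 16.99×2850 + (z_c − 17.8791 − x)×3350
Column 2: 3.788×0 + 7.72×2860 + 20.93×3030 + (z_c − 3.788 − 28.65)×3350
The z_c×3350 term appears on both sides and cancels. Collect the known terms of each column as K = Σ(ρt)_known − 3350 × (depth of known layers): K_1 = 49236.8047 − 3350×17.8791 = −10658.1803; K_2 = 85497.1 − 3350×(3.788 + 28.65) = −23170.2.
Balance: K_1 − x×(3350 − 2780) = K_2, so x = (K_1 − K_2)/(3350 − 2780) = 12512/570 = 22 km.

22 km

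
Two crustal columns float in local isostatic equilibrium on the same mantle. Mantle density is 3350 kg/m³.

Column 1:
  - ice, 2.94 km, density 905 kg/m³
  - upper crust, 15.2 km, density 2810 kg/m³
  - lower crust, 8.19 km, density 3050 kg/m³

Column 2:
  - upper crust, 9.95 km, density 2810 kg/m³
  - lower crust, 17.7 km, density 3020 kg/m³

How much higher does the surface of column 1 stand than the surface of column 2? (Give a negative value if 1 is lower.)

1.98 km

For any compensation level in the mantle, the mantle terms cancel and isostasy reduces to e = (Σt_1 − Σt_2) − (Σ(ρt)_1 − Σ(ρt)_2) / ρ_m.
Σt_1 = 26.33 km; Σt_2 = 27.65 km; Σ(ρt)_1 = 70352.2; Σ(ρt)_2 = 81413.5 (in km·kg/m³).
e = (26.33 − 27.65) − (70352.2 − 81413.5) / 3350 = 1.98 km.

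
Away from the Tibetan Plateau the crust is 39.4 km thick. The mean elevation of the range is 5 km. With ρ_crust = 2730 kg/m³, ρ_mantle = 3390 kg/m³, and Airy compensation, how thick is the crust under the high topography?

65.1 km

Root depth r = h ρ_c / (ρ_m − ρ_c) = 5 km × 2730 / 660 = 20.68 km.
Total thickness = T + h + r = 39.4 km + 5 km + 20.68 km = 65.1 km.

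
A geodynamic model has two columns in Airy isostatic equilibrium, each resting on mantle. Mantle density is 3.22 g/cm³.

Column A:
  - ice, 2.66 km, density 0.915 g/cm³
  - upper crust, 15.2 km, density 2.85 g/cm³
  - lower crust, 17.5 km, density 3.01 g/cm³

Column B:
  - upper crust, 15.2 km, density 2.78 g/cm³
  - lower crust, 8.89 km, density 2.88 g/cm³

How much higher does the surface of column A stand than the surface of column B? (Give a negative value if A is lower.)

1.78 km

For any compensation level in the mantle, the mantle terms cancel and isostasy reduces to e = (Σt_A − Σt_B) − (Σ(ρt)_A − Σ(ρt)_B) / ρ_m.
Σt_A = 35.36 km; Σt_B = 24.09 km; Σ(ρt)_A = 98.4289; Σ(ρt)_B = 67.8592 (in km·g/cm³).
e = (35.36 − 24.09) − (98.4289 − 67.8592) / 3.22 = 1.78 km.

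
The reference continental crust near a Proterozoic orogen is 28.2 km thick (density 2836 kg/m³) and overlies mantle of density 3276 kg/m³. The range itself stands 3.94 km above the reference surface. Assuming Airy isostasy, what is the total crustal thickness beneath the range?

Root depth r = h ρ_c / (ρ_m − ρ_c) = 3.94 km × 2836 / 440 = 25.4 km.
Total thickness = T + h + r = 28.2 km + 3.94 km + 25.4 km = 57.5 km.

57.5 km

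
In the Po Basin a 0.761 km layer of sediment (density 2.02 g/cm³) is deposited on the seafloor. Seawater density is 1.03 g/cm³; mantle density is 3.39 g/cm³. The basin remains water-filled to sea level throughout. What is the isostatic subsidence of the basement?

0.319 km

Submarine loading: the sediment displaces seawater, and the subsidence is in turn flooded, so s (ρ_m − ρ_w) = t (ρ_sed − ρ_w).
s = 0.761 km × (2.02 − 1.03) / (3.39 − 1.03) = 0.319 km.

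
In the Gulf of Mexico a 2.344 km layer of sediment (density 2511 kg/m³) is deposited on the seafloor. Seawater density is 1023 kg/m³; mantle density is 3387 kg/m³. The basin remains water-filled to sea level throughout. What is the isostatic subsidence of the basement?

1.48 km

Submarine loading: the sediment displaces seawater, and the subsidence is in turn flooded, so s (ρ_m − ρ_w) = t (ρ_sed − ρ_w).
s = 2.344 km × (2511 − 1023) / (3387 − 1023) = 1.48 km.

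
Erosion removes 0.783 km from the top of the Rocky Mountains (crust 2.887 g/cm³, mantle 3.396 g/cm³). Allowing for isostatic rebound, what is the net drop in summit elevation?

Rebound u = e ρ_c/ρ_m = 0.783 km × 2.887/3.396 = 0.6656 km.
Net surface drop = e − u = 0.783 km − 0.6656 km = e (ρ_m − ρ_c)/ρ_m = 0.117 km.

0.117 km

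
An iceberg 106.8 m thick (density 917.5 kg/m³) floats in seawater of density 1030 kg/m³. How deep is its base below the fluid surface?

95.1 m

Draft d = t ρ_obj/ρ_fluid = 106.8 m × 917.5/1030 = 95.1 m.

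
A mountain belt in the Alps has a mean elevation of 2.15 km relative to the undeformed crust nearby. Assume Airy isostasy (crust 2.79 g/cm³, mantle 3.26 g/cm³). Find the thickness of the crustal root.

12.8 km

By Archimedes' principle applied to the lithosphere: the weight of the topography is balanced by the buoyancy of the root, ρ_c h = (ρ_m − ρ_c) r.
r = h · ρ_c / (ρ_m − ρ_c) = 2.15 km × 2.79 / (3.26 − 2.79) = 12.8 km.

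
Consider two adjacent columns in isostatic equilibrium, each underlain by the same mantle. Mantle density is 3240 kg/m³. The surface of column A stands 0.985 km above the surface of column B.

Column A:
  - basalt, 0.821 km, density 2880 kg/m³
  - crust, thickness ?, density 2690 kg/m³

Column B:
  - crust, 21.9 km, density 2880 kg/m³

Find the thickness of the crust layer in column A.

Take the compensation level at the base of the deeper column (depth z_c below the surface of column A) and equate Σ ρ_i t_i down to z_c; mantle fills any gap and the z_c terms cancel.
Column A: 0.821×2880 + x×2690 + (z_c − 0.821 − x)×3240
Column B: 0.985×0 + 21.9×2880 + (z_c − 0.985 − 21.9)×3240
The z_c×3240 term appears on both sides and cancels. Collect the known terms of each column as K = Σ(ρt)_known − 3240 × (depth of known layers): K_A = 2364.48 − 3240×0.821 = −295.56; K_B = 63072 − 3240×(0.985 + 21.9) = −11075.4.
Balance: K_A − x×(3240 − 2690) = K_B, so x = (K_A − K_B)/(3240 − 2690) = 10779.8/550 = 19.6 km.

19.6 km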